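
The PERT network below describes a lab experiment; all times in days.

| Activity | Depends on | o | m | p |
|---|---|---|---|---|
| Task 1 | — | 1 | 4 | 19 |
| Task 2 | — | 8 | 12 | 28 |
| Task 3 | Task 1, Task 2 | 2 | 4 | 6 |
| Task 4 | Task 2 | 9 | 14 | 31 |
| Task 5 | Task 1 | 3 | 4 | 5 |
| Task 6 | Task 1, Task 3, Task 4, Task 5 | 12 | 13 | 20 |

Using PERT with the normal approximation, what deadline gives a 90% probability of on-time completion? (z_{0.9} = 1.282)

te_Task 1 = (1 + 4·4 + 19)/6 = 36/6 = 6; σ²_Task 1 = ((19−1)/6)² = 9.000
te_Task 2 = (8 + 4·12 + 28)/6 = 84/6 = 14; σ²_Task 2 = ((28−8)/6)² = 11.111
te_Task 3 = (2 + 4·4 + 6)/6 = 24/6 = 4; σ²_Task 3 = ((6−2)/6)² = 0.444
te_Task 4 = (9 + 4·14 + 31)/6 = 96/6 = 16; σ²_Task 4 = ((31−9)/6)² = 13.444
te_Task 5 = (3 + 4·4 + 5)/6 = 24/6 = 4; σ²_Task 5 = ((5−3)/6)² = 0.111
te_Task 6 = (12 + 4·13 + 20)/6 = 84/6 = 14; σ²_Task 6 = ((20−12)/6)² = 1.778

Forward pass:
ES_Task 1 = 0; EF_Task 1 = 6
ES_Task 2 = 0; EF_Task 2 = 14
ES_Task 3 = max(EF_Task 1=6, EF_Task 2=14) = 14; EF_Task 3 = 14+4 = 18
ES_Task 4 = 14; EF_Task 4 = 14+16 = 30
ES_Task 5 = 6; EF_Task 5 = 6+4 = 10
ES_Task 6 = max(EF_Task 1=6, EF_Task 3=18, EF_Task 4=30, EF_Task 5=10) = 30; EF_Task 6 = 30+14 = 44
Expected project duration μ = 44 days. Critical path: Task 2 → Task 4 → Task 6.

Variance along critical path = 11.111 + 13.444 + 1.778 = 26.333; σ = 5.132 days.
D = μ + z·σ = 44 + 1.282·5.132 = 50.6 days

50.6 days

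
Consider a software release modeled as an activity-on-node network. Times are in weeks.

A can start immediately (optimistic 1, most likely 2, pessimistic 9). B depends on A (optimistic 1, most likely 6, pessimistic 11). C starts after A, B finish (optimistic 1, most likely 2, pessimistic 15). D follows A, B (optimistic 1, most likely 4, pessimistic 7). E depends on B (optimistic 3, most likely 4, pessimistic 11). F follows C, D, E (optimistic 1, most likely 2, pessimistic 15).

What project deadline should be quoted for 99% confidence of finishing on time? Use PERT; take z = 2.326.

26.0 weeks

te_A = (1 + 4·2 + 9)/6 = 18/6 = 3; σ²_A = ((9−1)/6)² = 1.778
te_B = (1 + 4·6 + 11)/6 = 36/6 = 6; σ²_B = ((11−1)/6)² = 2.778
te_C = (1 + 4·2 + 15)/6 = 24/6 = 4; σ²_C = ((15−1)/6)² = 5.444
te_D = (1 + 4·4 + 7)/6 = 24/6 = 4; σ²_D = ((7−1)/6)² = 1.000
te_E = (3 + 4·4 + 11)/6 = 30/6 = 5; σ²_E = ((11−3)/6)² = 1.778
te_F = (1 + 4·2 + 15)/6 = 24/6 = 4; σ²_F = ((15−1)/6)² = 5.444

Forward pass:
ES_A = 0; EF_A = 3
ES_B = 3; EF_B = 3+6 = 9
ES_C = max(EF_A=3, EF_B=9) = 9; EF_C = 9+4 = 13
ES_D = max(EF_A=3, EF_B=9) = 9; EF_D = 9+4 = 13
ES_E = 9; EF_E = 9+5 = 14
ES_F = max(EF_C=13, EF_D=13, EF_E=14) = 14; EF_F = 14+4 = 18
Expected project duration μ = 18 weeks. Critical path: A → B → E → F.

Variance along critical path = 1.778 + 2.778 + 1.778 + 5.444 = 11.778; σ = 3.432 weeks.
D = μ + z·σ = 18 + 2.326·3.432 = 26.0 weeks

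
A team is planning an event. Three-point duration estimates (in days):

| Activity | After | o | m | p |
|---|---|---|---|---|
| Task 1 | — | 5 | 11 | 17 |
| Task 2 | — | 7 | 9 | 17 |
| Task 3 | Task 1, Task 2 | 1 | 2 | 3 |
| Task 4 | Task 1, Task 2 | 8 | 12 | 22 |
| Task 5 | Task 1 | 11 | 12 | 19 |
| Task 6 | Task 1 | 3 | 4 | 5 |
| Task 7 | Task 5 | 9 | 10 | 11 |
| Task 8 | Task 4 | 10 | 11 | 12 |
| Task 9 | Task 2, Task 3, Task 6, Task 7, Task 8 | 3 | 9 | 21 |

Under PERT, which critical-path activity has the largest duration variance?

Task 9

te_Task 1 = (5 + 4·11 + 17)/6 = 66/6 = 11; σ²_Task 1 = ((17−5)/6)² = 4.000
te_Task 2 = (7 + 4·9 + 17)/6 = 60/6 = 10; σ²_Task 2 = ((17−7)/6)² = 2.778
te_Task 3 = (1 + 4·2 + 3)/6 = 12/6 = 2; σ²_Task 3 = ((3−1)/6)² = 0.111
te_Task 4 = (8 + 4·12 + 22)/6 = 78/6 = 13; σ²_Task 4 = ((22−8)/6)² = 5.444
te_Task 5 = (11 + 4·12 + 19)/6 = 78/6 = 13; σ²_Task 5 = ((19−11)/6)² = 1.778
te_Task 6 = (3 + 4·4 + 5)/6 = 24/6 = 4; σ²_Task 6 = ((5−3)/6)² = 0.111
te_Task 7 = (9 + 4·10 + 11)/6 = 60/6 = 10; σ²_Task 7 = ((11−9)/6)² = 0.111
te_Task 8 = (10 + 4·11 + 12)/6 = 66/6 = 11; σ²_Task 8 = ((12−10)/6)² = 0.111
te_Task 9 = (3 + 4·9 + 21)/6 = 60/6 = 10; σ²_Task 9 = ((21−3)/6)² = 9.000

Forward pass:
ES_Task 1 = 0; EF_Task 1 = 11
ES_Task 2 = 0; EF_Task 2 = 10
ES_Task 3 = max(EF_Task 1=11, EF_Task 2=10) = 11; EF_Task 3 = 11+2 = 13
ES_Task 4 = max(EF_Task 1=11, EF_Task 2=10) = 11; EF_Task 4 = 11+13 = 24
ES_Task 5 = 11; EF_Task 5 = 11+13 = 24
ES_Task 6 = 11; EF_Task 6 = 11+4 = 15
ES_Task 7 = 24; EF_Task 7 = 24+10 = 34
ES_Task 8 = 24; EF_Task 8 = 24+11 = 35
ES_Task 9 = max(EF_Task 2=10, EF_Task 3=13, EF_Task 6=15, EF_Task 7=34, EF_Task 8=35) = 35; EF_Task 9 = 35+10 = 45
Expected project duration μ = 45 days. Critical path: Task 1 → Task 4 → Task 8 → Task 9.

Variances on critical path: σ²_Task 1=4.000, σ²_Task 4=5.444, σ²_Task 8=0.111, σ²_Task 9=9.000.
Largest is σ²_Task 9 = 9.000.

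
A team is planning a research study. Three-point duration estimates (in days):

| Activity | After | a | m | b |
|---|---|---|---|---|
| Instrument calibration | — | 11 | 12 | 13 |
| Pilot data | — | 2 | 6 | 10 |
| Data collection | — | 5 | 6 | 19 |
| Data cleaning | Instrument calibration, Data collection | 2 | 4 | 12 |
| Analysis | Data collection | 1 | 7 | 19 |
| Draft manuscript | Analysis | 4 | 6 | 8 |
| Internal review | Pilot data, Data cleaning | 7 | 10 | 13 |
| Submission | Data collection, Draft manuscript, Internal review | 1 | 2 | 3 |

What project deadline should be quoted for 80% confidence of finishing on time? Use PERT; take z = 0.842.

30.7 days

te_Instrument calibration = (11 + 4·12 + 13)/6 = 72/6 = 12; σ²_Instrument calibration = ((13−11)/6)² = 0.111
te_Pilot data = (2 + 4·6 + 10)/6 = 36/6 = 6; σ²_Pilot data = ((10−2)/6)² = 1.778
te_Data collection = (5 + 4·6 + 19)/6 = 48/6 = 8; σ²_Data collection = ((19−5)/6)² = 5.444
te_Data cleaning = (2 + 4·4 + 12)/6 = 30/6 = 5; σ²_Data cleaning = ((12−2)/6)² = 2.778
te_Analysis = (1 + 4·7 + 19)/6 = 48/6 = 8; σ²_Analysis = ((19−1)/6)² = 9.000
te_Draft manuscript = (4 + 4·6 + 8)/6 = 36/6 = 6; σ²_Draft manuscript = ((8−4)/6)² = 0.444
te_Internal review = (7 + 4·10 + 13)/6 = 60/6 = 10; σ²_Internal review = ((13−7)/6)² = 1.000
te_Submission = (1 + 4·2 + 3)/6 = 12/6 = 2; σ²_Submission = ((3−1)/6)² = 0.111

Forward pass:
ES_Instrument calibration = 0; EF_Instrument calibration = 12
ES_Pilot data = 0; EF_Pilot data = 6
ES_Data collection = 0; EF_Data collection = 8
ES_Data cleaning = max(EF_Instrument calibration=12, EF_Data collection=8) = 12; EF_Data cleaning = 12+5 = 17
ES_Analysis = 8; EF_Analysis = 8+8 = 16
ES_Draft manuscript = 16; EF_Draft manuscript = 16+6 = 22
ES_Internal review = max(EF_Pilot data=6, EF_Data cleaning=17) = 17; EF_Internal review = 17+10 = 27
ES_Submission = max(EF_Data collection=8, EF_Draft manuscript=22, EF_Internal review=27) = 27; EF_Submission = 27+2 = 29
Expected project duration μ = 29 days. Critical path: Instrument calibration → Data cleaning → Internal review → Submission.

Variance along critical path = 0.111 + 2.778 + 1.000 + 0.111 = 4.000; σ = 2.000 days.
D = μ + z·σ = 29 + 0.842·2.000 = 30.7 days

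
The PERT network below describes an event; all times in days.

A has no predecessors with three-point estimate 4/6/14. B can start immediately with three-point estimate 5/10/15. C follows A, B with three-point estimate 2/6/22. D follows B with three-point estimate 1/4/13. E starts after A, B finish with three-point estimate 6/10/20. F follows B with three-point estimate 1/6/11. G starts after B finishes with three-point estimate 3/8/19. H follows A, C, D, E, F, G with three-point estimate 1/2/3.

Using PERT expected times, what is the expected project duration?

23 days

te_A = (4 + 4·6 + 14)/6 = 42/6 = 7
te_B = (5 + 4·10 + 15)/6 = 60/6 = 10
te_C = (2 + 4·6 + 22)/6 = 48/6 = 8
te_D = (1 + 4·4 + 13)/6 = 30/6 = 5
te_E = (6 + 4·10 + 20)/6 = 66/6 = 11
te_F = (1 + 4·6 + 11)/6 = 36/6 = 6
te_G = (3 + 4·8 + 19)/6 = 54/6 = 9
te_H = (1 + 4·2 + 3)/6 = 12/6 = 2

Forward pass:
ES_A = 0; EF_A = 7
ES_B = 0; EF_B = 10
ES_C = max(EF_A=7, EF_B=10) = 10; EF_C = 10+8 = 18
ES_D = 10; EF_D = 10+5 = 15
ES_E = max(EF_A=7, EF_B=10) = 10; EF_E = 10+11 = 21
ES_F = 10; EF_F = 10+6 = 16
ES_G = 10; EF_G = 10+9 = 19
ES_H = max(EF_A=7, EF_C=18, EF_D=15, EF_E=21, EF_F=16, EF_G=19) = 21; EF_H = 21+2 = 23
Expected project duration μ = 23 days. Critical path: B → E → H.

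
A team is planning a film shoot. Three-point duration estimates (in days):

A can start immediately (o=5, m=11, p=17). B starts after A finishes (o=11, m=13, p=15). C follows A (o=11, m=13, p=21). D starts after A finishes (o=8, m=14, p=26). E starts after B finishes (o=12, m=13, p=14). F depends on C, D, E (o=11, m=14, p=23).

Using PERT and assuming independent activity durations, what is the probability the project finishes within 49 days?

te_A = (5 + 4·11 + 17)/6 = 66/6 = 11; σ²_A = ((17−5)/6)² = 4.000
te_B = (11 + 4·13 + 15)/6 = 78/6 = 13; σ²_B = ((15−11)/6)² = 0.444
te_C = (11 + 4·13 + 21)/6 = 84/6 = 14; σ²_C = ((21−11)/6)² = 2.778
te_D = (8 + 4·14 + 26)/6 = 90/6 = 15; σ²_D = ((26−8)/6)² = 9.000
te_E = (12 + 4·13 + 14)/6 = 78/6 = 13; σ²_E = ((14−12)/6)² = 0.111
te_F = (11 + 4·14 + 23)/6 = 90/6 = 15; σ²_F = ((23−11)/6)² = 4.000

Forward pass:
ES_A = 0; EF_A = 11
ES_B = 11; EF_B = 11+13 = 24
ES_C = 11; EF_C = 11+14 = 25
ES_D = 11; EF_D = 11+15 = 26
ES_E = 24; EF_E = 24+13 = 37
ES_F = max(EF_C=25, EF_D=26, EF_E=37) = 37; EF_F = 37+15 = 52
Expected project duration μ = 52 days. Critical path: A → B → E → F.

Variance along critical path = 4.000 + 0.444 + 0.111 + 4.000 = 8.556; σ = √8.556 = 2.925 days.
Z = (49 − 52) / 2.925 = -1.026
P(T ≤ 49) = Φ(-1.026) ≈ 0.153

0.153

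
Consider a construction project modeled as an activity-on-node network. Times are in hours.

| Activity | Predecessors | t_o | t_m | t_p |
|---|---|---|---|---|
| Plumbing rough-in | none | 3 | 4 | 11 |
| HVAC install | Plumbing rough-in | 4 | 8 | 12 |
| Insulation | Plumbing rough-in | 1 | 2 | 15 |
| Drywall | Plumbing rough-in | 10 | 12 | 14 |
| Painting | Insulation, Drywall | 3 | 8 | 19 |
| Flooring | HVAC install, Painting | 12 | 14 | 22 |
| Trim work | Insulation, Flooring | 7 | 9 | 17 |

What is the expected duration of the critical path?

51 hours

te_Plumbing rough-in = (3 + 4·4 + 11)/6 = 30/6 = 5
te_HVAC install = (4 + 4·8 + 12)/6 = 48/6 = 8
te_Insulation = (1 + 4·2 + 15)/6 = 24/6 = 4
te_Drywall = (10 + 4·12 + 14)/6 = 72/6 = 12
te_Painting = (3 + 4·8 + 19)/6 = 54/6 = 9
te_Flooring = (12 + 4·14 + 22)/6 = 90/6 = 15
te_Trim work = (7 + 4·9 + 17)/6 = 60/6 = 10

Forward pass:
ES_Plumbing rough-in = 0; EF_Plumbing rough-in = 5
ES_HVAC install = 5; EF_HVAC install = 5+8 = 13
ES_Insulation = 5; EF_Insulation = 5+4 = 9
ES_Drywall = 5; EF_Drywall = 5+12 = 17
ES_Painting = max(EF_Insulation=9, EF_Drywall=17) = 17; EF_Painting = 17+9 = 26
ES_Flooring = max(EF_HVAC install=13, EF_Painting=26) = 26; EF_Flooring = 26+15 = 41
ES_Trim work = max(EF_Insulation=9, EF_Flooring=41) = 41; EF_Trim work = 41+10 = 51
Expected project duration μ = 51 hours. Critical path: Plumbing rough-in → Drywall → Painting → Flooring → Trim work.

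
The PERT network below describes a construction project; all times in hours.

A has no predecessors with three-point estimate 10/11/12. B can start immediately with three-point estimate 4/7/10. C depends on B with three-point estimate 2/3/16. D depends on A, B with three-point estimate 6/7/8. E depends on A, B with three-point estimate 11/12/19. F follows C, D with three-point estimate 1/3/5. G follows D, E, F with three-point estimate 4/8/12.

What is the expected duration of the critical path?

32 hours

te_A = (10 + 4·11 + 12)/6 = 66/6 = 11
te_B = (4 + 4·7 + 10)/6 = 42/6 = 7
te_C = (2 + 4·3 + 16)/6 = 30/6 = 5
te_D = (6 + 4·7 + 8)/6 = 42/6 = 7
te_E = (11 + 4·12 + 19)/6 = 78/6 = 13
te_F = (1 + 4·3 + 5)/6 = 18/6 = 3
te_G = (4 + 4·8 + 12)/6 = 48/6 = 8

Forward pass:
ES_A = 0; EF_A = 11
ES_B = 0; EF_B = 7
ES_C = 7; EF_C = 7+5 = 12
ES_D = max(EF_A=11, EF_B=7) = 11; EF_D = 11+7 = 18
ES_E = max(EF_A=11, EF_B=7) = 11; EF_E = 11+13 = 24
ES_F = max(EF_C=12, EF_D=18) = 18; EF_F = 18+3 = 21
ES_G = max(EF_D=18, EF_E=24, EF_F=21) = 24; EF_G = 24+8 = 32
Expected project duration μ = 32 hours. Critical path: A → E → G.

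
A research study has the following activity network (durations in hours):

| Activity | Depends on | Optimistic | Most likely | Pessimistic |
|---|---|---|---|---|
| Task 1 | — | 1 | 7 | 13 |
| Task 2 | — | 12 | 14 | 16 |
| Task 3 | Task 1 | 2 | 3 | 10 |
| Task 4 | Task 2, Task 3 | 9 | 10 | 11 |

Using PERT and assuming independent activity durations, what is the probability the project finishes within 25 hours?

0.910

te_Task 1 = (1 + 4·7 + 13)/6 = 42/6 = 7; σ²_Task 1 = ((13−1)/6)² = 4.000
te_Task 2 = (12 + 4·14 + 16)/6 = 84/6 = 14; σ²_Task 2 = ((16−12)/6)² = 0.444
te_Task 3 = (2 + 4·3 + 10)/6 = 24/6 = 4; σ²_Task 3 = ((10−2)/6)² = 1.778
te_Task 4 = (9 + 4·10 + 11)/6 = 60/6 = 10; σ²_Task 4 = ((11−9)/6)² = 0.111

Forward pass:
ES_Task 1 = 0; EF_Task 1 = 7
ES_Task 2 = 0; EF_Task 2 = 14
ES_Task 3 = 7; EF_Task 3 = 7+4 = 11
ES_Task 4 = max(EF_Task 2=14, EF_Task 3=11) = 14; EF_Task 4 = 14+10 = 24
Expected project duration μ = 24 hours. Critical path: Task 2 → Task 4.

Variance along critical path = 0.444 + 0.111 = 0.556; σ = √0.556 = 0.745 hours.
Z = (25 − 24) / 0.745 = 1.342
P(T ≤ 25) = Φ(1.342) ≈ 0.910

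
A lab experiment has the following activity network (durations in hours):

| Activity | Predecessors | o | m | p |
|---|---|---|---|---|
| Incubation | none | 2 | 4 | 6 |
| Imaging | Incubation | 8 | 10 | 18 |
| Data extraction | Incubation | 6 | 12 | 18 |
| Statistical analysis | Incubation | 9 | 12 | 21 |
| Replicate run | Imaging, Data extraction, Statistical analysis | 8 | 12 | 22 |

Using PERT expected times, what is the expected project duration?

30 hours

te_Incubation = (2 + 4·4 + 6)/6 = 24/6 = 4
te_Imaging = (8 + 4·10 + 18)/6 = 66/6 = 11
te_Data extraction = (6 + 4·12 + 18)/6 = 72/6 = 12
te_Statistical analysis = (9 + 4·12 + 21)/6 = 78/6 = 13
te_Replicate run = (8 + 4·12 + 22)/6 = 78/6 = 13

Forward pass:
ES_Incubation = 0; EF_Incubation = 4
ES_Imaging = 4; EF_Imaging = 4+11 = 15
ES_Data extraction = 4; EF_Data extraction = 4+12 = 16
ES_Statistical analysis = 4; EF_Statistical analysis = 4+13 = 17
ES_Replicate run = max(EF_Imaging=15, EF_Data extraction=16, EF_Statistical analysis=17) = 17; EF_Replicate run = 17+13 = 30
Expected project duration μ = 30 hours. Critical path: Incubation → Statistical analysis → Replicate run.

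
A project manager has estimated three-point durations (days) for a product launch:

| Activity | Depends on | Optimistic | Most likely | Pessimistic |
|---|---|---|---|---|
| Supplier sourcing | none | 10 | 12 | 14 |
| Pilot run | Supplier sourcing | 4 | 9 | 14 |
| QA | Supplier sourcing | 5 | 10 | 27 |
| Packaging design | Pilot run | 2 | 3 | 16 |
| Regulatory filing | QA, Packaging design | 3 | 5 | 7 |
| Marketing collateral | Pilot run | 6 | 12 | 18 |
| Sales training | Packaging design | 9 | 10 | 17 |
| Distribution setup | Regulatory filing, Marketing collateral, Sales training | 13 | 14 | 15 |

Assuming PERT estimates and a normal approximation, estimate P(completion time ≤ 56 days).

te_Supplier sourcing = (10 + 4·12 + 14)/6 = 72/6 = 12; σ²_Supplier sourcing = ((14−10)/6)² = 0.444
te_Pilot run = (4 + 4·9 + 14)/6 = 54/6 = 9; σ²_Pilot run = ((14−4)/6)² = 2.778
te_QA = (5 + 4·10 + 27)/6 = 72/6 = 12; σ²_QA = ((27−5)/6)² = 13.444
te_Packaging design = (2 + 4·3 + 16)/6 = 30/6 = 5; σ²_Packaging design = ((16−2)/6)² = 5.444
te_Regulatory filing = (3 + 4·5 + 7)/6 = 30/6 = 5; σ²_Regulatory filing = ((7−3)/6)² = 0.444
te_Marketing collateral = (6 + 4·12 + 18)/6 = 72/6 = 12; σ²_Marketing collateral = ((18−6)/6)² = 4.000
te_Sales training = (9 + 4·10 + 17)/6 = 66/6 = 11; σ²_Sales training = ((17−9)/6)² = 1.778
te_Distribution setup = (13 + 4·14 + 15)/6 = 84/6 = 14; σ²_Distribution setup = ((15−13)/6)² = 0.111

Forward pass:
ES_Supplier sourcing = 0; EF_Supplier sourcing = 12
ES_Pilot run = 12; EF_Pilot run = 12+9 = 21
ES_QA = 12; EF_QA = 12+12 = 24
ES_Packaging design = 21; EF_Packaging design = 21+5 = 26
ES_Regulatory filing = max(EF_QA=24, EF_Packaging design=26) = 26; EF_Regulatory filing = 26+5 = 31
ES_Marketing collateral = 21; EF_Marketing collateral = 21+12 = 33
ES_Sales training = 26; EF_Sales training = 26+11 = 37
ES_Distribution setup = max(EF_Regulatory filing=31, EF_Marketing collateral=33, EF_Sales training=37) = 37; EF_Distribution setup = 37+14 = 51
Expected project duration μ = 51 days. Critical path: Supplier sourcing → Pilot run → Packaging design → Sales training → Distribution setup.

Variance along critical path = 0.444 + 2.778 + 5.444 + 1.778 + 0.111 = 10.556; σ = √10.556 = 3.249 days.
Z = (56 − 51) / 3.249 = 1.539
P(T ≤ 56) = Φ(1.539) ≈ 0.938

0.938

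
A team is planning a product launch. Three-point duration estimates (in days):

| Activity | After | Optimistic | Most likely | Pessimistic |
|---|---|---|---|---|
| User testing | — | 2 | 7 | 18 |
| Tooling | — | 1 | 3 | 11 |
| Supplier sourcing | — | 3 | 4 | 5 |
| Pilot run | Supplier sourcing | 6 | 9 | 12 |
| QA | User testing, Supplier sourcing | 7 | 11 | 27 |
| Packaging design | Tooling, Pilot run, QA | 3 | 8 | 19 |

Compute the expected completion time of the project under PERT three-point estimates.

30 days

te_User testing = (2 + 4·7 + 18)/6 = 48/6 = 8
te_Tooling = (1 + 4·3 + 11)/6 = 24/6 = 4
te_Supplier sourcing = (3 + 4·4 + 5)/6 = 24/6 = 4
te_Pilot run = (6 + 4·9 + 12)/6 = 54/6 = 9
te_QA = (7 + 4·11 + 27)/6 = 78/6 = 13
te_Packaging design = (3 + 4·8 + 19)/6 = 54/6 = 9

Forward pass:
ES_User testing = 0; EF_User testing = 8
ES_Tooling = 0; EF_Tooling = 4
ES_Supplier sourcing = 0; EF_Supplier sourcing = 4
ES_Pilot run = 4; EF_Pilot run = 4+9 = 13
ES_QA = max(EF_User testing=8, EF_Supplier sourcing=4) = 8; EF_QA = 8+13 = 21
ES_Packaging design = max(EF_Tooling=4, EF_Pilot run=13, EF_QA=21) = 21; EF_Packaging design = 21+9 = 30
Expected project duration μ = 30 days. Critical path: User testing → QA → Packaging design.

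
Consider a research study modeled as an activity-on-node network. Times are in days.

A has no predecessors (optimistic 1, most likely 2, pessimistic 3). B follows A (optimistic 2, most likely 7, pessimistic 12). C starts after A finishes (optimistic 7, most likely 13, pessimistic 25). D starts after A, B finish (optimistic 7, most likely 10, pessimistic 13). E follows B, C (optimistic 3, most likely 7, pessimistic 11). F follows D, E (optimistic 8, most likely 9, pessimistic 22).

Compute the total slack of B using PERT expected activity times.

4 days

te_A = (1 + 4·2 + 3)/6 = 12/6 = 2
te_B = (2 + 4·7 + 12)/6 = 42/6 = 7
te_C = (7 + 4·13 + 25)/6 = 84/6 = 14
te_D = (7 + 4·10 + 13)/6 = 60/6 = 10
te_E = (3 + 4·7 + 11)/6 = 42/6 = 7
te_F = (8 + 4·9 + 22)/6 = 66/6 = 11

Forward pass:
ES_A = 0; EF_A = 2
ES_B = 2; EF_B = 2+7 = 9
ES_C = 2; EF_C = 2+14 = 16
ES_D = max(EF_A=2, EF_B=9) = 9; EF_D = 9+10 = 19
ES_E = max(EF_B=9, EF_C=16) = 16; EF_E = 16+7 = 23
ES_F = max(EF_D=19, EF_E=23) = 23; EF_F = 23+11 = 34
Expected project duration μ = 34 days. Critical path: A → C → E → F.

Backward pass:
LF_F = 34; LS_F = 34−11 = 23
LF_E = LS_F = 23; LS_E = 23−7 = 16
LF_D = LS_F = 23; LS_D = 23−10 = 13
LF_C = LS_E = 16; LS_C = 16−14 = 2
LF_B = min(LS_D=13, LS_E=16) = 13; LS_B = 13−7 = 6
LF_A = min(LS_B=6, LS_C=2, LS_D=13) = 2; LS_A = 2−2 = 0
Slack_B = LS_B − ES_B = 6 − 2 = 4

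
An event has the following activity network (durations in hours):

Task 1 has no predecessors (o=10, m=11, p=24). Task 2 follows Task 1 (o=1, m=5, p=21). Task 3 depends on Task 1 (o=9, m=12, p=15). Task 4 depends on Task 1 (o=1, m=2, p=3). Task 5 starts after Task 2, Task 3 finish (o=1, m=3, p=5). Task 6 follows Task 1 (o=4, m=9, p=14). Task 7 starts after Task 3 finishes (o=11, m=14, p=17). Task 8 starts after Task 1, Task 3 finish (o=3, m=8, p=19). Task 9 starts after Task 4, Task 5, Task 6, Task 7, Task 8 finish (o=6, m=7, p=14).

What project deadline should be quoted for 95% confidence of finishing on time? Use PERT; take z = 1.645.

52.0 hours

te_Task 1 = (10 + 4·11 + 24)/6 = 78/6 = 13; σ²_Task 1 = ((24−10)/6)² = 5.444
te_Task 2 = (1 + 4·5 + 21)/6 = 42/6 = 7; σ²_Task 2 = ((21−1)/6)² = 11.111
te_Task 3 = (9 + 4·12 + 15)/6 = 72/6 = 12; σ²_Task 3 = ((15−9)/6)² = 1.000
te_Task 4 = (1 + 4·2 + 3)/6 = 12/6 = 2; σ²_Task 4 = ((3−1)/6)² = 0.111
te_Task 5 = (1 + 4·3 + 5)/6 = 18/6 = 3; σ²_Task 5 = ((5−1)/6)² = 0.444
te_Task 6 = (4 + 4·9 + 14)/6 = 54/6 = 9; σ²_Task 6 = ((14−4)/6)² = 2.778
te_Task 7 = (11 + 4·14 + 17)/6 = 84/6 = 14; σ²_Task 7 = ((17−11)/6)² = 1.000
te_Task 8 = (3 + 4·8 + 19)/6 = 54/6 = 9; σ²_Task 8 = ((19−3)/6)² = 7.111
te_Task 9 = (6 + 4·7 + 14)/6 = 48/6 = 8; σ²_Task 9 = ((14−6)/6)² = 1.778

Forward pass:
ES_Task 1 = 0; EF_Task 1 = 13
ES_Task 2 = 13; EF_Task 2 = 13+7 = 20
ES_Task 3 = 13; EF_Task 3 = 13+12 = 25
ES_Task 4 = 13; EF_Task 4 = 13+2 = 15
ES_Task 5 = max(EF_Task 2=20, EF_Task 3=25) = 25; EF_Task 5 = 25+3 = 28
ES_Task 6 = 13; EF_Task 6 = 13+9 = 22
ES_Task 7 = 25; EF_Task 7 = 25+14 = 39
ES_Task 8 = max(EF_Task 1=13, EF_Task 3=25) = 25; EF_Task 8 = 25+9 = 34
ES_Task 9 = max(EF_Task 4=15, EF_Task 5=28, EF_Task 6=22, EF_Task 7=39, EF_Task 8=34) = 39; EF_Task 9 = 39+8 = 47
Expected project duration μ = 47 hours. Critical path: Task 1 → Task 3 → Task 7 → Task 9.

Variance along critical path = 5.444 + 1.000 + 1.000 + 1.778 = 9.222; σ = 3.037 hours.
D = μ + z·σ = 47 + 1.645·3.037 = 52.0 hours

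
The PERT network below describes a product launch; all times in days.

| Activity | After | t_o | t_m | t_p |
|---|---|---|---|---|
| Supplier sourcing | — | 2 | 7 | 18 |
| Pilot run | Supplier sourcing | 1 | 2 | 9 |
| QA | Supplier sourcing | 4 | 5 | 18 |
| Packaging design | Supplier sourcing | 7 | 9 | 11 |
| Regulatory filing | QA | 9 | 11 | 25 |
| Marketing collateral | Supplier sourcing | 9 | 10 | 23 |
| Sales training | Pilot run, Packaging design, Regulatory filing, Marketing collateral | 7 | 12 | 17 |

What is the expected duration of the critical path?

40 days

te_Supplier sourcing = (2 + 4·7 + 18)/6 = 48/6 = 8
te_Pilot run = (1 + 4·2 + 9)/6 = 18/6 = 3
te_QA = (4 + 4·5 + 18)/6 = 42/6 = 7
te_Packaging design = (7 + 4·9 + 11)/6 = 54/6 = 9
te_Regulatory filing = (9 + 4·11 + 25)/6 = 78/6 = 13
te_Marketing collateral = (9 + 4·10 + 23)/6 = 72/6 = 12
te_Sales training = (7 + 4·12 + 17)/6 = 72/6 = 12

Forward pass:
ES_Supplier sourcing = 0; EF_Supplier sourcing = 8
ES_Pilot run = 8; EF_Pilot run = 8+3 = 11
ES_QA = 8; EF_QA = 8+7 = 15
ES_Packaging design = 8; EF_Packaging design = 8+9 = 17
ES_Regulatory filing = 15; EF_Regulatory filing = 15+13 = 28
ES_Marketing collateral = 8; EF_Marketing collateral = 8+12 = 20
ES_Sales training = max(EF_Pilot run=11, EF_Packaging design=17, EF_Regulatory filing=28, EF_Marketing collateral=20) = 28; EF_Sales training = 28+12 = 40
Expected project duration μ = 40 days. Critical path: Supplier sourcing → QA → Regulatory filing → Sales training.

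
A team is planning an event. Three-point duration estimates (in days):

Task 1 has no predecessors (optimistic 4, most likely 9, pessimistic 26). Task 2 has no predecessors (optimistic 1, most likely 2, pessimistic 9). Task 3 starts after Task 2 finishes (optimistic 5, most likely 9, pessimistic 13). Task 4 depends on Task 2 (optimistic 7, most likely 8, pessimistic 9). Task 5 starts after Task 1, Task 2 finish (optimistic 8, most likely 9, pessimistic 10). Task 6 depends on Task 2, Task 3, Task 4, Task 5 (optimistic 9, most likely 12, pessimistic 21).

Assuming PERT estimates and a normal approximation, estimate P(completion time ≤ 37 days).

0.830

te_Task 1 = (4 + 4·9 + 26)/6 = 66/6 = 11; σ²_Task 1 = ((26−4)/6)² = 13.444
te_Task 2 = (1 + 4·2 + 9)/6 = 18/6 = 3; σ²_Task 2 = ((9−1)/6)² = 1.778
te_Task 3 = (5 + 4·9 + 13)/6 = 54/6 = 9; σ²_Task 3 = ((13−5)/6)² = 1.778
te_Task 4 = (7 + 4·8 + 9)/6 = 48/6 = 8; σ²_Task 4 = ((9−7)/6)² = 0.111
te_Task 5 = (8 + 4·9 + 10)/6 = 54/6 = 9; σ²_Task 5 = ((10−8)/6)² = 0.111
te_Task 6 = (9 + 4·12 + 21)/6 = 78/6 = 13; σ²_Task 6 = ((21−9)/6)² = 4.000

Forward pass:
ES_Task 1 = 0; EF_Task 1 = 11
ES_Task 2 = 0; EF_Task 2 = 3
ES_Task 3 = 3; EF_Task 3 = 3+9 = 12
ES_Task 4 = 3; EF_Task 4 = 3+8 = 11
ES_Task 5 = max(EF_Task 1=11, EF_Task 2=3) = 11; EF_Task 5 = 11+9 = 20
ES_Task 6 = max(EF_Task 2=3, EF_Task 3=12, EF_Task 4=11, EF_Task 5=20) = 20; EF_Task 6 = 20+13 = 33
Expected project duration μ = 33 days. Critical path: Task 1 → Task 5 → Task 6.

Variance along critical path = 13.444 + 0.111 + 4.000 = 17.556; σ = √17.556 = 4.190 days.
Z = (37 − 33) / 4.190 = 0.955
P(T ≤ 37) = Φ(0.955) ≈ 0.830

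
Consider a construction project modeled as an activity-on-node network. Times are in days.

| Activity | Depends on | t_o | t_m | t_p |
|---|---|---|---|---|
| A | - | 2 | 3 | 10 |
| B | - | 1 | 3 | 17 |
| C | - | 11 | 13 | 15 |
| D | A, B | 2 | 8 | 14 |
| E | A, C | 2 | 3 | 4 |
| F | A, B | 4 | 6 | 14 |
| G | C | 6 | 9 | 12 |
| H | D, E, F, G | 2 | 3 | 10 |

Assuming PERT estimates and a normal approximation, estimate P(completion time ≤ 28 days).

0.867

te_A = (2 + 4·3 + 10)/6 = 24/6 = 4; σ²_A = ((10−2)/6)² = 1.778
te_B = (1 + 4·3 + 17)/6 = 30/6 = 5; σ²_B = ((17−1)/6)² = 7.111
te_C = (11 + 4·13 + 15)/6 = 78/6 = 13; σ²_C = ((15−11)/6)² = 0.444
te_D = (2 + 4·8 + 14)/6 = 48/6 = 8; σ²_D = ((14−2)/6)² = 4.000
te_E = (2 + 4·3 + 4)/6 = 18/6 = 3; σ²_E = ((4−2)/6)² = 0.111
te_F = (4 + 4·6 + 14)/6 = 42/6 = 7; σ²_F = ((14−4)/6)² = 2.778
te_G = (6 + 4·9 + 12)/6 = 54/6 = 9; σ²_G = ((12−6)/6)² = 1.000
te_H = (2 + 4·3 + 10)/6 = 24/6 = 4; σ²_H = ((10−2)/6)² = 1.778

Forward pass:
ES_A = 0; EF_A = 4
ES_B = 0; EF_B = 5
ES_C = 0; EF_C = 13
ES_D = max(EF_A=4, EF_B=5) = 5; EF_D = 5+8 = 13
ES_E = max(EF_A=4, EF_C=13) = 13; EF_E = 13+3 = 16
ES_F = max(EF_A=4, EF_B=5) = 5; EF_F = 5+7 = 12
ES_G = 13; EF_G = 13+9 = 22
ES_H = max(EF_D=13, EF_E=16, EF_F=12, EF_G=22) = 22; EF_H = 22+4 = 26
Expected project duration μ = 26 days. Critical path: C → G → H.

Variance along critical path = 0.444 + 1.000 + 1.778 = 3.222; σ = √3.222 = 1.795 days.
Z = (28 − 26) / 1.795 = 1.114
P(T ≤ 28) = Φ(1.114) ≈ 0.867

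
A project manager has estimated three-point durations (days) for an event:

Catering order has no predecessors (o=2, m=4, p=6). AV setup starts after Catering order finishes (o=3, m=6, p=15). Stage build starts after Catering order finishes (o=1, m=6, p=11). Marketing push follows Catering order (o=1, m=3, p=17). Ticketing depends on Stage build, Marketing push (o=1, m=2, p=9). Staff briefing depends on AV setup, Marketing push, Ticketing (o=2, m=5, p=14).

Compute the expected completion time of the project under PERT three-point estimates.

te_Catering order = (2 + 4·4 + 6)/6 = 24/6 = 4
te_AV setup = (3 + 4·6 + 15)/6 = 42/6 = 7
te_Stage build = (1 + 4·6 + 11)/6 = 36/6 = 6
te_Marketing push = (1 + 4·3 + 17)/6 = 30/6 = 5
te_Ticketing = (1 + 4·2 + 9)/6 = 18/6 = 3
te_Staff briefing = (2 + 4·5 + 14)/6 = 36/6 = 6

Forward pass:
ES_Catering order = 0; EF_Catering order = 4
ES_AV setup = 4; EF_AV setup = 4+7 = 11
ES_Stage build = 4; EF_Stage build = 4+6 = 10
ES_Marketing push = 4; EF_Marketing push = 4+5 = 9
ES_Ticketing = max(EF_Stage build=10, EF_Marketing push=9) = 10; EF_Ticketing = 10+3 = 13
ES_Staff briefing = max(EF_AV setup=11, EF_Marketing push=9, EF_Ticketing=13) = 13; EF_Staff briefing = 13+6 = 19
Expected project duration μ = 19 days. Critical path: Catering order → Stage build → Ticketing → Staff briefing.

19 days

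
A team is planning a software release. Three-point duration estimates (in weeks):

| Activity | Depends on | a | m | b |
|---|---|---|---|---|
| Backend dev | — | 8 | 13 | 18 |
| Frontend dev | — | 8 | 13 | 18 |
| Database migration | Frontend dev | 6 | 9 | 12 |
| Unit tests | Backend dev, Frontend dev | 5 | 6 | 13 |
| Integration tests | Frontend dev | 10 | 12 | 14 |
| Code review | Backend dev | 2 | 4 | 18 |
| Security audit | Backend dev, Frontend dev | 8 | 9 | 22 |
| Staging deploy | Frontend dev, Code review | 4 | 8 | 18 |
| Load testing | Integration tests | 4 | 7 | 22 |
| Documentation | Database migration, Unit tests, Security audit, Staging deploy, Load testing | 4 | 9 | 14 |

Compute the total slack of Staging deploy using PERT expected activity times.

6 weeks

te_Backend dev = (8 + 4·13 + 18)/6 = 78/6 = 13
te_Frontend dev = (8 + 4·13 + 18)/6 = 78/6 = 13
te_Database migration = (6 + 4·9 + 12)/6 = 54/6 = 9
te_Unit tests = (5 + 4·6 + 13)/6 = 42/6 = 7
te_Integration tests = (10 + 4·12 + 14)/6 = 72/6 = 12
te_Code review = (2 + 4·4 + 18)/6 = 36/6 = 6
te_Security audit = (8 + 4·9 + 22)/6 = 66/6 = 11
te_Staging deploy = (4 + 4·8 + 18)/6 = 54/6 = 9
te_Load testing = (4 + 4·7 + 22)/6 = 54/6 = 9
te_Documentation = (4 + 4·9 + 14)/6 = 54/6 = 9

Forward pass:
ES_Backend dev = 0; EF_Backend dev = 13
ES_Frontend dev = 0; EF_Frontend dev = 13
ES_Database migration = 13; EF_Database migration = 13+9 = 22
ES_Unit tests = max(EF_Backend dev=13, EF_Frontend dev=13) = 13; EF_Unit tests = 13+7 = 20
ES_Integration tests = 13; EF_Integration tests = 13+12 = 25
ES_Code review = 13; EF_Code review = 13+6 = 19
ES_Security audit = max(EF_Backend dev=13, EF_Frontend dev=13) = 13; EF_Security audit = 13+11 = 24
ES_Staging deploy = max(EF_Frontend dev=13, EF_Code review=19) = 19; EF_Staging deploy = 19+9 = 28
ES_Load testing = 25; EF_Load testing = 25+9 = 34
ES_Documentation = max(EF_Database migration=22, EF_Unit tests=20, EF_Security audit=24, EF_Staging deploy=28, EF_Load testing=34) = 34; EF_Documentation = 34+9 = 43
Expected project duration μ = 43 weeks. Critical path: Frontend dev → Integration tests → Load testing → Documentation.

Backward pass:
LF_Documentation = 43; LS_Documentation = 43−9 = 34
LF_Load testing = LS_Documentation = 34; LS_Load testing = 34−9 = 25
LF_Staging deploy = LS_Documentation = 34; LS_Staging deploy = 34−9 = 25
LF_Security audit = LS_Documentation = 34; LS_Security audit = 34−11 = 23
LF_Code review = LS_Staging deploy = 25; LS_Code review = 25−6 = 19
LF_Integration tests = LS_Load testing = 25; LS_Integration tests = 25−12 = 13
LF_Unit tests = LS_Documentation = 34; LS_Unit tests = 34−7 = 27
LF_Database migration = LS_Documentation = 34; LS_Database migration = 34−9 = 25
LF_Frontend dev = min(LS_Database migration=25, LS_Unit tests=27, LS_Integration tests=13, LS_Security audit=23, LS_Staging deploy=25) = 13; LS_Frontend dev = 13−13 = 0
LF_Backend dev = min(LS_Unit tests=27, LS_Code review=19, LS_Security audit=23) = 19; LS_Backend dev = 19−13 = 6
Slack_Staging deploy = LS_Staging deploy − ES_Staging deploy = 25 − 19 = 6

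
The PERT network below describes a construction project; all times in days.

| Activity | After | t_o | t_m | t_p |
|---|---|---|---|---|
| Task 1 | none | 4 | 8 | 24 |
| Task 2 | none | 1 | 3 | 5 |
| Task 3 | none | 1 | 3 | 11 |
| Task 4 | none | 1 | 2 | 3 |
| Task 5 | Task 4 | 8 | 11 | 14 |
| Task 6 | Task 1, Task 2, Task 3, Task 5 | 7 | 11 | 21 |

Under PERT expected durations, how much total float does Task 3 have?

9 days

te_Task 1 = (4 + 4·8 + 24)/6 = 60/6 = 10
te_Task 2 = (1 + 4·3 + 5)/6 = 18/6 = 3
te_Task 3 = (1 + 4·3 + 11)/6 = 24/6 = 4
te_Task 4 = (1 + 4·2 + 3)/6 = 12/6 = 2
te_Task 5 = (8 + 4·11 + 14)/6 = 66/6 = 11
te_Task 6 = (7 + 4·11 + 21)/6 = 72/6 = 12

Forward pass:
ES_Task 1 = 0; EF_Task 1 = 10
ES_Task 2 = 0; EF_Task 2 = 3
ES_Task 3 = 0; EF_Task 3 = 4
ES_Task 4 = 0; EF_Task 4 = 2
ES_Task 5 = 2; EF_Task 5 = 2+11 = 13
ES_Task 6 = max(EF_Task 1=10, EF_Task 2=3, EF_Task 3=4, EF_Task 5=13) = 13; EF_Task 6 = 13+12 = 25
Expected project duration μ = 25 days. Critical path: Task 4 → Task 5 → Task 6.

Backward pass:
LF_Task 6 = 25; LS_Task 6 = 25−12 = 13
LF_Task 5 = LS_Task 6 = 13; LS_Task 5 = 13−11 = 2
LF_Task 4 = LS_Task 5 = 2; LS_Task 4 = 2−2 = 0
LF_Task 3 = LS_Task 6 = 13; LS_Task 3 = 13−4 = 9
LF_Task 2 = LS_Task 6 = 13; LS_Task 2 = 13−3 = 10
LF_Task 1 = LS_Task 6 = 13; LS_Task 1 = 13−10 = 3
Slack_Task 3 = LS_Task 3 − ES_Task 3 = 9 − 0 = 9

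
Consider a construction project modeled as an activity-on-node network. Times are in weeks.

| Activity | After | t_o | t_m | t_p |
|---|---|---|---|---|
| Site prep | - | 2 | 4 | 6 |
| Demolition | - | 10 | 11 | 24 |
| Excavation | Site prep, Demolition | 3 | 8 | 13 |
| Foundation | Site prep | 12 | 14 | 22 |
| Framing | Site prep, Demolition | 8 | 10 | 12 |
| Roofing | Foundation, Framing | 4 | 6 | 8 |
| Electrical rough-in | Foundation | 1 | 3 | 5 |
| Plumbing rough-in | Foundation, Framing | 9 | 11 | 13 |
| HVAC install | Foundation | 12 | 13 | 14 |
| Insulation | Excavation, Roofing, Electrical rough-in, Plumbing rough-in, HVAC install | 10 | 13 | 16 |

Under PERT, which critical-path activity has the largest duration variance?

Demolition

te_Site prep = (2 + 4·4 + 6)/6 = 24/6 = 4; σ²_Site prep = ((6−2)/6)² = 0.444
te_Demolition = (10 + 4·11 + 24)/6 = 78/6 = 13; σ²_Demolition = ((24−10)/6)² = 5.444
te_Excavation = (3 + 4·8 + 13)/6 = 48/6 = 8; σ²_Excavation = ((13−3)/6)² = 2.778
te_Foundation = (12 + 4·14 + 22)/6 = 90/6 = 15; σ²_Foundation = ((22−12)/6)² = 2.778
te_Framing = (8 + 4·10 + 12)/6 = 60/6 = 10; σ²_Framing = ((12−8)/6)² = 0.444
te_Roofing = (4 + 4·6 + 8)/6 = 36/6 = 6; σ²_Roofing = ((8−4)/6)² = 0.444
te_Electrical rough-in = (1 + 4·3 + 5)/6 = 18/6 = 3; σ²_Electrical rough-in = ((5−1)/6)² = 0.444
te_Plumbing rough-in = (9 + 4·11 + 13)/6 = 66/6 = 11; σ²_Plumbing rough-in = ((13−9)/6)² = 0.444
te_HVAC install = (12 + 4·13 + 14)/6 = 78/6 = 13; σ²_HVAC install = ((14−12)/6)² = 0.111
te_Insulation = (10 + 4·13 + 16)/6 = 78/6 = 13; σ²_Insulation = ((16−10)/6)² = 1.000

Forward pass:
ES_Site prep = 0; EF_Site prep = 4
ES_Demolition = 0; EF_Demolition = 13
ES_Excavation = max(EF_Site prep=4, EF_Demolition=13) = 13; EF_Excavation = 13+8 = 21
ES_Foundation = 4; EF_Foundation = 4+15 = 19
ES_Framing = max(EF_Site prep=4, EF_Demolition=13) = 13; EF_Framing = 13+10 = 23
ES_Roofing = max(EF_Foundation=19, EF_Framing=23) = 23; EF_Roofing = 23+6 = 29
ES_Electrical rough-in = 19; EF_Electrical rough-in = 19+3 = 22
ES_Plumbing rough-in = max(EF_Foundation=19, EF_Framing=23) = 23; EF_Plumbing rough-in = 23+11 = 34
ES_HVAC install = 19; EF_HVAC install = 19+13 = 32
ES_Insulation = max(EF_Excavation=21, EF_Roofing=29, EF_Electrical rough-in=22, EF_Plumbing rough-in=34, EF_HVAC install=32) = 34; EF_Insulation = 34+13 = 47
Expected project duration μ = 47 weeks. Critical path: Demolition → Framing → Plumbing rough-in → Insulation.

Variances on critical path: σ²_Demolition=5.444, σ²_Framing=0.444, σ²_Plumbing rough-in=0.444, σ²_Insulation=1.000.
Largest is σ²_Demolition = 5.444.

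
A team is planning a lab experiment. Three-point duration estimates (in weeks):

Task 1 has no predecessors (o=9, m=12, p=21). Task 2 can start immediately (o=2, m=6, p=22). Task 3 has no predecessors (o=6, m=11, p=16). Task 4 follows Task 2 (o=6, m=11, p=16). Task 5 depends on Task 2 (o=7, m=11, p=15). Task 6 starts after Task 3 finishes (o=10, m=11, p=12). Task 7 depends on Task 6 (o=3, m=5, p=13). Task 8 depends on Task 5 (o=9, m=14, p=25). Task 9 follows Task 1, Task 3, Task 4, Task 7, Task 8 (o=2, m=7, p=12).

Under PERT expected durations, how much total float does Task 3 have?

6 weeks

te_Task 1 = (9 + 4·12 + 21)/6 = 78/6 = 13
te_Task 2 = (2 + 4·6 + 22)/6 = 48/6 = 8
te_Task 3 = (6 + 4·11 + 16)/6 = 66/6 = 11
te_Task 4 = (6 + 4·11 + 16)/6 = 66/6 = 11
te_Task 5 = (7 + 4·11 + 15)/6 = 66/6 = 11
te_Task 6 = (10 + 4·11 + 12)/6 = 66/6 = 11
te_Task 7 = (3 + 4·5 + 13)/6 = 36/6 = 6
te_Task 8 = (9 + 4·14 + 25)/6 = 90/6 = 15
te_Task 9 = (2 + 4·7 + 12)/6 = 42/6 = 7

Forward pass:
ES_Task 1 = 0; EF_Task 1 = 13
ES_Task 2 = 0; EF_Task 2 = 8
ES_Task 3 = 0; EF_Task 3 = 11
ES_Task 4 = 8; EF_Task 4 = 8+11 = 19
ES_Task 5 = 8; EF_Task 5 = 8+11 = 19
ES_Task 6 = 11; EF_Task 6 = 11+11 = 22
ES_Task 7 = 22; EF_Task 7 = 22+6 = 28
ES_Task 8 = 19; EF_Task 8 = 19+15 = 34
ES_Task 9 = max(EF_Task 1=13, EF_Task 3=11, EF_Task 4=19, EF_Task 7=28, EF_Task 8=34) = 34; EF_Task 9 = 34+7 = 41
Expected project duration μ = 41 weeks. Critical path: Task 2 → Task 5 → Task 8 → Task 9.

Backward pass:
LF_Task 9 = 41; LS_Task 9 = 41−7 = 34
LF_Task 8 = LS_Task 9 = 34; LS_Task 8 = 34−15 = 19
LF_Task 7 = LS_Task 9 = 34; LS_Task 7 = 34−6 = 28
LF_Task 6 = LS_Task 7 = 28; LS_Task 6 = 28−11 = 17
LF_Task 5 = LS_Task 8 = 19; LS_Task 5 = 19−11 = 8
LF_Task 4 = LS_Task 9 = 34; LS_Task 4 = 34−11 = 23
LF_Task 3 = min(LS_Task 6=17, LS_Task 9=34) = 17; LS_Task 3 = 17−11 = 6
LF_Task 2 = min(LS_Task 4=23, LS_Task 5=8) = 8; LS_Task 2 = 8−8 = 0
LF_Task 1 = LS_Task 9 = 34; LS_Task 1 = 34−13 = 21
Slack_Task 3 = LS_Task 3 − ES_Task 3 = 6 − 0 = 6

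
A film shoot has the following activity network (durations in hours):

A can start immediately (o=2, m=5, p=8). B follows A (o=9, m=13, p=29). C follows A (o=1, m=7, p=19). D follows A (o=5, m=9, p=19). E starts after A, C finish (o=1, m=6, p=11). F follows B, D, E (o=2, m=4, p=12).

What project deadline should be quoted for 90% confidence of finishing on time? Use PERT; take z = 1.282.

te_A = (2 + 4·5 + 8)/6 = 30/6 = 5; σ²_A = ((8−2)/6)² = 1.000
te_B = (9 + 4·13 + 29)/6 = 90/6 = 15; σ²_B = ((29−9)/6)² = 11.111
te_C = (1 + 4·7 + 19)/6 = 48/6 = 8; σ²_C = ((19−1)/6)² = 9.000
te_D = (5 + 4·9 + 19)/6 = 60/6 = 10; σ²_D = ((19−5)/6)² = 5.444
te_E = (1 + 4·6 + 11)/6 = 36/6 = 6; σ²_E = ((11−1)/6)² = 2.778
te_F = (2 + 4·4 + 12)/6 = 30/6 = 5; σ²_F = ((12−2)/6)² = 2.778

Forward pass:
ES_A = 0; EF_A = 5
ES_B = 5; EF_B = 5+15 = 20
ES_C = 5; EF_C = 5+8 = 13
ES_D = 5; EF_D = 5+10 = 15
ES_E = max(EF_A=5, EF_C=13) = 13; EF_E = 13+6 = 19
ES_F = max(EF_B=20, EF_D=15, EF_E=19) = 20; EF_F = 20+5 = 25
Expected project duration μ = 25 hours. Critical path: A → B → F.

Variance along critical path = 1.000 + 11.111 + 2.778 = 14.889; σ = 3.859 hours.
D = μ + z·σ = 25 + 1.282·3.859 = 29.9 hours

29.9 hours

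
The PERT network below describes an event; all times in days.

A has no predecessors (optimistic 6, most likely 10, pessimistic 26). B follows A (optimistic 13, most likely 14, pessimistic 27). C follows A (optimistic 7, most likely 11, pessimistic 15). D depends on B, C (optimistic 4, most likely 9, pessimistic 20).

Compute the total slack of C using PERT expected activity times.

5 days

te_A = (6 + 4·10 + 26)/6 = 72/6 = 12
te_B = (13 + 4·14 + 27)/6 = 96/6 = 16
te_C = (7 + 4·11 + 15)/6 = 66/6 = 11
te_D = (4 + 4·9 + 20)/6 = 60/6 = 10

Forward pass:
ES_A = 0; EF_A = 12
ES_B = 12; EF_B = 12+16 = 28
ES_C = 12; EF_C = 12+11 = 23
ES_D = max(EF_B=28, EF_C=23) = 28; EF_D = 28+10 = 38
Expected project duration μ = 38 days. Critical path: A → B → D.

Backward pass:
LF_D = 38; LS_D = 38−10 = 28
LF_C = LS_D = 28; LS_C = 28−11 = 17
LF_B = LS_D = 28; LS_B = 28−16 = 12
LF_A = min(LS_B=12, LS_C=17) = 12; LS_A = 12−12 = 0
Slack_C = LS_C − ES_C = 17 − 12 = 5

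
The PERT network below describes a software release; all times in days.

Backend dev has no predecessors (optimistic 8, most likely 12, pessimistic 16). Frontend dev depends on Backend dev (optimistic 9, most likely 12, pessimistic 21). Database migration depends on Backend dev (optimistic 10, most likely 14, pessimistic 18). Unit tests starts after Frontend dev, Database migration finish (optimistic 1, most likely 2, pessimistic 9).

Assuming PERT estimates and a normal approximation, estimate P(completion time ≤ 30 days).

te_Backend dev = (8 + 4·12 + 16)/6 = 72/6 = 12; σ²_Backend dev = ((16−8)/6)² = 1.778
te_Frontend dev = (9 + 4·12 + 21)/6 = 78/6 = 13; σ²_Frontend dev = ((21−9)/6)² = 4.000
te_Database migration = (10 + 4·14 + 18)/6 = 84/6 = 14; σ²_Database migration = ((18−10)/6)² = 1.778
te_Unit tests = (1 + 4·2 + 9)/6 = 18/6 = 3; σ²_Unit tests = ((9−1)/6)² = 1.778

Forward pass:
ES_Backend dev = 0; EF_Backend dev = 12
ES_Frontend dev = 12; EF_Frontend dev = 12+13 = 25
ES_Database migration = 12; EF_Database migration = 12+14 = 26
ES_Unit tests = max(EF_Frontend dev=25, EF_Database migration=26) = 26; EF_Unit tests = 26+3 = 29
Expected project duration μ = 29 days. Critical path: Backend dev → Database migration → Unit tests.

Variance along critical path = 1.778 + 1.778 + 1.778 = 5.333; σ = √5.333 = 2.309 days.
Z = (30 − 29) / 2.309 = 0.433
P(T ≤ 30) = Φ(0.433) ≈ 0.667

0.667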